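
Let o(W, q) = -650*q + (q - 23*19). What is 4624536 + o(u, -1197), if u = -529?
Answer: 5400952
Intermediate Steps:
o(W, q) = -437 - 649*q (o(W, q) = -650*q + (q - 437) = -650*q + (-437 + q) = -437 - 649*q)
4624536 + o(u, -1197) = 4624536 + (-437 - 649*(-1197)) = 4624536 + (-437 + 776853) = 4624536 + 776416 = 5400952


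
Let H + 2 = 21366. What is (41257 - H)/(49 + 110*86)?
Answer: 19893/9509 ≈ 2.0920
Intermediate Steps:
H = 21364 (H = -2 + 21366 = 21364)
(41257 - H)/(49 + 110*86) = (41257 - 1*21364)/(49 + 110*86) = (41257 - 21364)/(49 + 9460) = 19893/9509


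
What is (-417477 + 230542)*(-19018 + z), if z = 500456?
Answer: -89997612530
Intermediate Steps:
(-417477 + 230542)*(-19018 + z) = (-417477 + 230542)*(-19018 + 500456) = -186935*481438 = -89997612530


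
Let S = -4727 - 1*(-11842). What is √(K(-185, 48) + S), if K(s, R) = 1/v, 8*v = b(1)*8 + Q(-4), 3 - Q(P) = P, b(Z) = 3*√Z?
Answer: √6837763/31 ≈ 84.352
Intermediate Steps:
Q(P) = 3 - P
S = 7115 (S = -4727 + 11842 = 7115)
v = 31/8 (v = ((3*√1)*8 + (3 - 1*(-4)))/8 = ((3*1)*8 + (3 + 4))/8 = (3*8 + 7)/8 = (24 + 7)/8 = (⅛)*31 = 31/8 ≈ 3.8750)
K(s, R) = 8/31 (K(s, R) = 1/(31/8) = 8/31)
√(K(-185, 48) + S) = √(8/31 + 7115) = √(220573/31) = √6837763/31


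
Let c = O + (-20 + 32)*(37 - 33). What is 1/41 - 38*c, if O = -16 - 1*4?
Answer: -43623/41 ≈ -1064.0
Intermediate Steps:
O = -20 (O = -16 - 4 = -20)
c = 28 (c = -20 + (-20 + 32)*(37 - 33) = -20 + 12*4 = -20 + 48 = 28)
1/41 - 38*c = 1/41 - 38*28 = 1/41 - 1064 = -43623/41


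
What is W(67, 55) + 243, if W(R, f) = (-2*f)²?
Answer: 12343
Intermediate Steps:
W(R, f) = 4*f²
W(67, 55) + 243 = 4*55² + 243 = 4*3025 + 243 = 12100 + 243 = 12343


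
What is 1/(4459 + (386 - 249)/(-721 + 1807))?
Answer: 1086/4842611 ≈ 0.00022426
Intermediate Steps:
1/(4459 + (386 - 249)/(-721 + 1807)) = 1/(4459 + 137/1086) = 1/(4842611/1086) = 1086/4842611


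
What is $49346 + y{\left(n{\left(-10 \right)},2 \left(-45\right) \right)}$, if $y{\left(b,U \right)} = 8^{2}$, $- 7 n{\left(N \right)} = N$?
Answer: $49410$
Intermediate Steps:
$n{\left(N \right)} = - \frac{N}{7}$
$y{\left(b,U \right)} = 64$
$49346 + y{\left(n{\left(-10 \right)},2 \left(-45\right) \right)} = 49346 + 64 = 49410$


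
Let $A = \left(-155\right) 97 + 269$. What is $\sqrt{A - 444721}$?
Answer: $i \sqrt{459487} \approx 677.85 i$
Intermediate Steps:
$A = -14766$ ($A = -15035 + 269 = -14766$)
$\sqrt{A - 444721} = \sqrt{-14766 - 444721} = \sqrt{-459487} = i \sqrt{459487}$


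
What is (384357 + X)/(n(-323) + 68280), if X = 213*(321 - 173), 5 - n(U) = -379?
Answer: 138627/22888 ≈ 6.0568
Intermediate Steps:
n(U) = 384 (n(U) = 5 - 1*(-379) = 5 + 379 = 384)
X = 31524 (X = 213*148 = 31524)
(384357 + X)/(n(-323) + 68280) = (384357 + 31524)/(384 + 68280) = 415881/68664 = 415881*(1/68664) = 138627/22888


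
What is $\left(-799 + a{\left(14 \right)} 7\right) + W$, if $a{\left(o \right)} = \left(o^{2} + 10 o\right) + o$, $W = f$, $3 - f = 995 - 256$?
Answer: $915$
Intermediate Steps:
$f = -736$ ($f = 3 - \left(995 - 256\right) = 3 - 739 = -736$)
$W = -736$
$a{\left(o \right)} = o^{2} + 11 o$
$\left(-799 + a{\left(14 \right)} 7\right) + W = \left(-799 + 14 \left(11 + 14\right) 7\right) - 736 = \left(-799 + 14 \cdot 25 \cdot 7\right) - 736 = \left(-799 + 350 \cdot 7\right) - 736 = \left(-799 + 2450\right) - 736 = 1651 - 736 = 915$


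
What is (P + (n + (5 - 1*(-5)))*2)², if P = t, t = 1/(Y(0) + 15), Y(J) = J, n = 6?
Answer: 231361/225 ≈ 1028.3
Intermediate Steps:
t = 1/15 (t = 1/(0 + 15) = 1/15 ≈ 0.066667)
P = 1/15 ≈ 0.066667
(P + (n + (5 - 1*(-5)))*2)² = (1/15 + (6 + (5 - 1*(-5)))*2)² = (1/15 + (6 + (5 + 5))*2)² = (1/15 + (6 + 10)*2)² = (1/15 + 16*2)² = (1/15 + 32)² = (481/15)² = 231361/225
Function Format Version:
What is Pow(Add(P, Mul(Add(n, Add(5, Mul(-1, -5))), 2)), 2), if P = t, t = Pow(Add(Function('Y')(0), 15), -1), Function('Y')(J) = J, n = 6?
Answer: Rational(231361, 225) ≈ 1028.3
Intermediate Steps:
t = Rational(1, 15) (t = Pow(Add(0, 15), -1) = Pow(15, -1) = Rational(1, 15) ≈ 0.066667)
P = Rational(1, 15) ≈ 0.066667
Pow(Add(P, Mul(Add(n, Add(5, Mul(-1, -5))), 2)), 2) = Pow(Add(Rational(1, 15), Mul(Add(6, Add(5, Mul(-1, -5))), 2)), 2) = Pow(Add(Rational(1, 15), Mul(Add(6, Add(5, 5)), 2)), 2) = Pow(Add(Rational(1, 15), Mul(Add(6, 10), 2)), 2) = Pow(Add(Rational(1, 15), Mul(16, 2)), 2) = Pow(Add(Rational(1, 15), 32), 2) = Pow(Rational(481, 15), 2) = Rational(231361, 225)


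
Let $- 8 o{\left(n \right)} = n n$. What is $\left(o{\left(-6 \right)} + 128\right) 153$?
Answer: $\frac{37791}{2} \approx 18896.0$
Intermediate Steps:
$o{\left(n \right)} = - \frac{n^{2}}{8}$ ($o{\left(n \right)} = - \frac{n n}{8} = - \frac{n^{2}}{8}$)
$\left(o{\left(-6 \right)} + 128\right) 153 = \left(- \frac{\left(-6\right)^{2}}{8} + 128\right) 153 = \left(\left(- \frac{1}{8}\right) 36 + 128\right) 153 = \left(- \frac{9}{2} + 128\right) 153 = \frac{247}{2} \cdot 153 = \frac{37791}{2}$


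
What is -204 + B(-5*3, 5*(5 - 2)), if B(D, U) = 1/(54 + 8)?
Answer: -12647/62 ≈ -203.98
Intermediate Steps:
B(D, U) = 1/62
-204 + B(-5*3, 5*(5 - 2)) = -204 + 1/62 = -12647/62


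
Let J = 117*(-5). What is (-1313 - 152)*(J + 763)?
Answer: -260770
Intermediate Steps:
J = -585
(-1313 - 152)*(J + 763) = (-1313 - 152)*(-585 + 763) = -1465*178 = -260770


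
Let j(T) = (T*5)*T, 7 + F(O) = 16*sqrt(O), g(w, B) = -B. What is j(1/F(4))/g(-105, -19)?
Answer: 1/2375 ≈ 0.00042105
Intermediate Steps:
F(O) = -7 + 16*sqrt(O)
j(T) = 5*T**2 (j(T) = (5*T)*T = 5*T**2)
j(1/F(4))/g(-105, -19) = (5*(1/(-7 + 16*sqrt(4)))**2)/((-1*(-19))) = (5*(1/(-7 + 16*2))**2)/19 = (5*(1/(-7 + 32))**2)*(1/19) = (5*(1/25)**2)*(1/19) = (5*(1/625))*(1/19) = (1/125)*(1/19) = 1/2375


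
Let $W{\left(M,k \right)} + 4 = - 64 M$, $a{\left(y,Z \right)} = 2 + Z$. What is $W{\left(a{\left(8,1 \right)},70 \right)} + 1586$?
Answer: $1390$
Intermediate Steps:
$W{\left(M,k \right)} = -4 - 64 M$
$W{\left(a{\left(8,1 \right)},70 \right)} + 1586 = \left(-4 - 64 \left(2 + 1\right)\right) + 1586 = \left(-4 - 192\right) + 1586 = -196 + 1586 = 1390$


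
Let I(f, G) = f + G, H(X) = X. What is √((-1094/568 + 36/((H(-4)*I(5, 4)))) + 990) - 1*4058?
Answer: -4058 + 7*√406191/142 ≈ -4026.6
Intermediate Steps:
I(f, G) = G + f
√((-1094/568 + 36/((H(-4)*I(5, 4)))) + 990) - 1*4058 = √((-1094/568 + 36/((-4*(4 + 5)))) + 990) - 1*4058 = √((-1094*1/568 + 36/((-4*9))) + 990) - 4058 = √((-547/284 + 36/(-36)) + 990) - 4058 = √((-547/284 + 36*(-1/36)) + 990) - 4058 = √((-547/284 - 1) + 990) - 4058 = √(-831/284 + 990) - 4058 = √(280329/284) - 4058 = 7*√406191/142 - 4058 = -4058 + 7*√406191/142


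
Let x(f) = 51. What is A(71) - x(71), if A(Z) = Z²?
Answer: 4990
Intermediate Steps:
A(71) - x(71) = 71² - 1*51 = 5041 - 51 = 4990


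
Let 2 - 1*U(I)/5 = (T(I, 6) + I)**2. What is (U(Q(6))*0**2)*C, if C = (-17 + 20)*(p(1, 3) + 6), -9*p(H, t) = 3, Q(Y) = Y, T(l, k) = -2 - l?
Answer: 0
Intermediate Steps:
p(H, t) = -1/3 (p(H, t) = -1/9*3 = -1/3)
C = 17 (C = (-17 + 20)*(-1/3 + 6) = 3*(17/3) = 17)
U(I) = -10 (U(I) = 10 - 5*((-2 - I) + I)**2 = 10 - 5*(-2)**2 = 10 - 5*4 = 10 - 20 = -10)
(U(Q(6))*0**2)*C = -10*0**2*17 = -10*0*17 = 0*17 = 0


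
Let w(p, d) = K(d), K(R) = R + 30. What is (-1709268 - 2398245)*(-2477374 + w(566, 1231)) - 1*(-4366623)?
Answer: 10170670703592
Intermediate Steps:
K(R) = 30 + R
w(p, d) = 30 + d
(-1709268 - 2398245)*(-2477374 + w(566, 1231)) - 1*(-4366623) = (-1709268 - 2398245)*(-2477374 + (30 + 1231)) - 1*(-4366623) = -4107513*(-2477374 + 1261) + 4366623 = -4107513*(-2476113) + 4366623 = 10170666336969 + 4366623 = 10170670703592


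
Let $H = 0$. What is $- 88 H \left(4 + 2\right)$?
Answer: $0$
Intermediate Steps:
$- 88 H \left(4 + 2\right) = - 88 \cdot 0 \left(4 + 2\right) = - 88 \cdot 0 \cdot 6 = \left(-88\right) 0 = 0$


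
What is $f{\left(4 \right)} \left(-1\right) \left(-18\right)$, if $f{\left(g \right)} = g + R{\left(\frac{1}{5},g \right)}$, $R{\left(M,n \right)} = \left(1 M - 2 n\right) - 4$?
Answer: $- \frac{702}{5} \approx -140.4$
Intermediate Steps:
$R{\left(M,n \right)} = -4 + M - 2 n$ ($R{\left(M,n \right)} = \left(M - 2 n\right) - 4 = -4 + M - 2 n$)
$f{\left(g \right)} = - \frac{19}{5} - g$ ($f{\left(g \right)} = g - \left(4 - \frac{1}{5} + 2 g\right) = g - \left(\frac{19}{5} + 2 g\right) = - \frac{19}{5} - g$)
$f{\left(4 \right)} \left(-1\right) \left(-18\right) = \left(- \frac{19}{5} - 4\right) \left(-1\right) \left(-18\right) = \left(- \frac{39}{5}\right) \left(-1\right) \left(-18\right) = \frac{39}{5} \left(-18\right) = - \frac{702}{5}$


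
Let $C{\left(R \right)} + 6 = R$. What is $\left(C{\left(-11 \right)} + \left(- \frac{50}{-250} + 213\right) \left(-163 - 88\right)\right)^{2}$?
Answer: $\frac{71637057801}{25} \approx 2.8655 \cdot 10^{9}$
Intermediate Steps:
$C{\left(R \right)} = -6 + R$
$\left(C{\left(-11 \right)} + \left(- \frac{50}{-250} + 213\right) \left(-163 - 88\right)\right)^{2} = \left(\left(-6 - 11\right) + \left(- \frac{50}{-250} + 213\right) \left(-163 - 88\right)\right)^{2} = \left(-17 + \left(\left(-50\right) \left(- \frac{1}{250}\right) + 213\right) \left(-251\right)\right)^{2} = \left(-17 + \left(\frac{1}{5} + 213\right) \left(-251\right)\right)^{2} = \left(-17 + \frac{1066}{5} \left(-251\right)\right)^{2} = \left(-17 - \frac{267566}{5}\right)^{2} = \left(- \frac{267651}{5}\right)^{2} = \frac{71637057801}{25}$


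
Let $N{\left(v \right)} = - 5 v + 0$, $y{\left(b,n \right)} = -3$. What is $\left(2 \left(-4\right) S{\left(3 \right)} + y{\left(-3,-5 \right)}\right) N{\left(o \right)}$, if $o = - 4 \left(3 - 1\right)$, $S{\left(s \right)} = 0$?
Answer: $-120$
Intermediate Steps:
$o = -8$ ($o = \left(-4\right) 2 = -8$)
$N{\left(v \right)} = - 5 v$
$\left(2 \left(-4\right) S{\left(3 \right)} + y{\left(-3,-5 \right)}\right) N{\left(o \right)} = \left(2 \left(-4\right) 0 - 3\right) \left(\left(-5\right) \left(-8\right)\right) = \left(\left(-8\right) 0 - 3\right) 40 = \left(0 - 3\right) 40 = \left(-3\right) 40 = -120$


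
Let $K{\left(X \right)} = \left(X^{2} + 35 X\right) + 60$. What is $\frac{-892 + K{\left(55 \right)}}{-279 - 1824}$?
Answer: $- \frac{4118}{2103} \approx -1.9582$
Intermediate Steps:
$K{\left(X \right)} = 60 + X^{2} + 35 X$
$\frac{-892 + K{\left(55 \right)}}{-279 - 1824} = \frac{-892 + \left(60 + 55^{2} + 35 \cdot 55\right)}{-279 - 1824} = \frac{-892 + \left(60 + 3025 + 1925\right)}{-2103} = \left(-892 + 5010\right) \left(- \frac{1}{2103}\right) = 4118 \left(- \frac{1}{2103}\right) = - \frac{4118}{2103}$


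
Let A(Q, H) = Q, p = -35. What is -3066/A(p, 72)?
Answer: 438/5 ≈ 87.600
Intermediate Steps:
-3066/A(p, 72) = -3066/(-35) = -3066*(-1/35) = 438/5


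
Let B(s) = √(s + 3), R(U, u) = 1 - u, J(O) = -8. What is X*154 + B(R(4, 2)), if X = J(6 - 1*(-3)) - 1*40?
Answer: -7392 + √2 ≈ -7390.6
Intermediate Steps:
B(s) = √(3 + s)
X = -48 (X = -8 - 1*40 = -8 - 40 = -48)
X*154 + B(R(4, 2)) = -48*154 + √(3 + (1 - 1*2)) = -7392 + √(3 + (1 - 2)) = -7392 + √(3 - 1) = -7392 + √2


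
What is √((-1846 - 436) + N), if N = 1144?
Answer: I*√1138 ≈ 33.734*I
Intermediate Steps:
√((-1846 - 436) + N) = √((-1846 - 436) + 1144) = √(-2282 + 1144) = √(-1138) = I*√1138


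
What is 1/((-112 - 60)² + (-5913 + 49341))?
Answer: 1/73012 ≈ 1.3696e-5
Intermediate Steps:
1/((-112 - 60)² + (-5913 + 49341)) = 1/((-172)² + 43428) = 1/(29584 + 43428) = 1/73012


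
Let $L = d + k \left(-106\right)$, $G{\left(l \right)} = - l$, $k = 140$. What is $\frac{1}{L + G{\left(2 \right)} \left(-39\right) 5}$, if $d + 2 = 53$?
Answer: $- \frac{1}{14399} \approx -6.9449 \cdot 10^{-5}$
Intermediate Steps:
$d = 51$ ($d = -2 + 53 = 51$)
$L = -14789$ ($L = 51 + 140 \left(-106\right) = 51 - 14840 = -14789$)
$\frac{1}{L + G{\left(2 \right)} \left(-39\right) 5} = \frac{1}{-14789 + \left(-1\right) 2 \left(-39\right) 5} = \frac{1}{-14789 + \left(-2\right) \left(-39\right) 5} = \frac{1}{-14789 + 78 \cdot 5} = \frac{1}{-14789 + 390} = \frac{1}{-14399} = - \frac{1}{14399}$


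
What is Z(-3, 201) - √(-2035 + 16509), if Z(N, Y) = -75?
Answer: -75 - √14474 ≈ -195.31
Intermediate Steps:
Z(-3, 201) - √(-2035 + 16509) = -75 - √(-2035 + 16509) = -75 - √14474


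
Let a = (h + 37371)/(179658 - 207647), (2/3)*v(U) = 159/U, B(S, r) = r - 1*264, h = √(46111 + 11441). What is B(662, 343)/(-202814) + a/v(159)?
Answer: -5055119127/5676561046 - 8*√3597/83967 ≈ -0.89624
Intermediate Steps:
h = 4*√3597 (h = √57552 = 4*√3597 ≈ 239.90)
B(S, r) = -264 + r (B(S, r) = r - 264 = -264 + r)
v(U) = 477/(2*U) (v(U) = 3*(159/U)/2 = 477/(2*U))
a = -37371/27989 - 4*√3597/27989 (a = (4*√3597 + 37371)/(179658 - 207647) = (37371 + 4*√3597)/(-27989) = (37371 + 4*√3597)*(-1/27989) = -37371/27989 - 4*√3597/27989 ≈ -1.3438)
B(662, 343)/(-202814) + a/v(159) = (-264 + 343)/(-202814) + (-37371/27989 - 4*√3597/27989)/(((477/2)/159)) = 79*(-1/202814) + (-37371/27989 - 4*√3597/27989)/(((477/2)*(1/159))) = -79/202814 + (-37371/27989 - 4*√3597/27989)/(3/2) = -79/202814 + (-37371/27989 - 4*√3597/27989)*(⅔) = -79/202814 + (-24914/27989 - 8*√3597/83967) = -5055119127/5676561046 - 8*√3597/83967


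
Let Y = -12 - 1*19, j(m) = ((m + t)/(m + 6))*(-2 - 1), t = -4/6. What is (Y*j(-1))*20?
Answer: -620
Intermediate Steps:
t = -⅔ (t = -4*⅙ = -⅔ ≈ -0.66667)
j(m) = -3*(-⅔ + m)/(6 + m) (j(m) = ((m - ⅔)/(m + 6))*(-2 - 1) = ((-⅔ + m)/(6 + m))*(-3) = -3*(-⅔ + m)/(6 + m))
Y = -31 (Y = -12 - 19 = -31)
(Y*j(-1))*20 = -31*(2 - 3*(-1))/(6 - 1)*20 = -31*(2 + 3)/5*20 = -31*5/5*20 = -31*1*20 = -31*20 = -620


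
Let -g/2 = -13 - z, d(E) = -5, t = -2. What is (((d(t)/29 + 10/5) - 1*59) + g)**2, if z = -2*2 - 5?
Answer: 2033476/841 ≈ 2417.9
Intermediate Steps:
z = -9 (z = -4 - 5 = -9)
g = 8 (g = -2*(-13 - 1*(-9)) = -2*(-13 + 9) = -2*(-4) = 8)
(((d(t)/29 + 10/5) - 1*59) + g)**2 = (((-5/29 + 10/5) - 1*59) + 8)**2 = (((-5*1/29 + 10*(1/5)) - 59) + 8)**2 = (((-5/29 + 2) - 59) + 8)**2 = ((53/29 - 59) + 8)**2 = (-1658/29 + 8)**2 = (-1426/29)**2 = 2033476/841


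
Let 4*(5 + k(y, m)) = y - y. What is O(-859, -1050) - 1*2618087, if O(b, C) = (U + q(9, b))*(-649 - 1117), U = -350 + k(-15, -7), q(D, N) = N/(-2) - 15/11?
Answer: -30219704/11 ≈ -2.7472e+6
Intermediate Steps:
k(y, m) = -5 (k(y, m) = -5 + (y - y)/4 = -5 + (¼)*0 = -5 + 0 = -5)
q(D, N) = -15/11 - N/2 (q(D, N) = N*(-½) - 15*1/11 = -N/2 - 15/11 = -15/11 - N/2)
U = -355 (U = -350 - 5 = -355)
O(b, C) = 6922720/11 + 883*b (O(b, C) = (-355 + (-15/11 - b/2))*(-649 - 1117) = (-3920/11 - b/2)*(-1766) = 6922720/11 + 883*b)
O(-859, -1050) - 1*2618087 = (6922720/11 + 883*(-859)) - 1*2618087 = (6922720/11 - 758497) - 2618087 = -1420747/11 - 2618087 = -30219704/11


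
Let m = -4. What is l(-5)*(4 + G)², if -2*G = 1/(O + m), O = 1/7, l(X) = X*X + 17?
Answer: 348103/486 ≈ 716.26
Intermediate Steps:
l(X) = 17 + X² (l(X) = X² + 17 = 17 + X²)
O = ⅐ ≈ 0.14286
G = 7/54 (G = -1/(2*(⅐ - 4)) = -1/(2*(-27/7)) = -½*(-7/27) = 7/54 ≈ 0.12963)
l(-5)*(4 + G)² = (17 + (-5)²)*(4 + 7/54)² = (17 + 25)*(223/54)² = 42*(49729/2916) = 348103/486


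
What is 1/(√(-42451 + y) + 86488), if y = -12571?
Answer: 43244/3740114583 - I*√55022/7480229166 ≈ 1.1562e-5 - 3.1358e-8*I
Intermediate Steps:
1/(√(-42451 + y) + 86488) = 1/(√(-42451 - 12571) + 86488) = 1/(√(-55022) + 86488) = 1/(I*√55022 + 86488) = 1/(86488 + I*√55022)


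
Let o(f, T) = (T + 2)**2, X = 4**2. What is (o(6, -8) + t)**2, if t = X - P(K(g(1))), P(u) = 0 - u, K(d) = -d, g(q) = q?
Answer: 2601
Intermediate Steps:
X = 16
P(u) = -u
o(f, T) = (2 + T)**2
t = 15 (t = 16 - (-1)*(-1*1) = 16 - (-1)*(-1) = 16 - 1*1 = 16 - 1 = 15)
(o(6, -8) + t)**2 = ((2 - 8)**2 + 15)**2 = ((-6)**2 + 15)**2 = (36 + 15)**2 = 51**2 = 2601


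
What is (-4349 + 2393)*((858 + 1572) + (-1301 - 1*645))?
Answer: -946704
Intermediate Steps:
(-4349 + 2393)*((858 + 1572) + (-1301 - 1*645)) = -1956*(2430 + (-1301 - 645)) = -1956*(2430 - 1946) = -1956*484 = -946704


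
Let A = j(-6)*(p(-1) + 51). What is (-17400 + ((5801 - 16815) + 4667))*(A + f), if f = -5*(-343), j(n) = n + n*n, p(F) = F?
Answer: -76346605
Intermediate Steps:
j(n) = n + n²
f = 1715
A = 1500 (A = (-6*(1 - 6))*(-1 + 51) = -6*(-5)*50 = 30*50 = 1500)
(-17400 + ((5801 - 16815) + 4667))*(A + f) = (-17400 + ((5801 - 16815) + 4667))*(1500 + 1715) = (-17400 + (-11014 + 4667))*3215 = (-17400 - 6347)*3215 = -23747*3215 = -76346605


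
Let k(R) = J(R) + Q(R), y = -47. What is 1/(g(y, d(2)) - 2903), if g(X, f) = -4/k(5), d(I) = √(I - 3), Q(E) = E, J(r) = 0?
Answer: -5/14519 ≈ -0.00034438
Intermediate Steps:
k(R) = R (k(R) = 0 + R = R)
d(I) = √(-3 + I)
g(X, f) = -⅘ (g(X, f) = -4/5 = -4*⅕ = -⅘)
1/(g(y, d(2)) - 2903) = 1/(-⅘ - 2903) = 1/(-14519/5) = -5/14519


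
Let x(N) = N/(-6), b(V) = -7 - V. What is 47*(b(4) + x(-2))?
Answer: -1504/3 ≈ -501.33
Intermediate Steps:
x(N) = -N/6 (x(N) = N*(-⅙) = -N/6)
47*(b(4) + x(-2)) = 47*((-7 - 1*4) - ⅙*(-2)) = 47*((-7 - 4) + ⅓) = 47*(-11 + ⅓) = 47*(-32/3) = -1504/3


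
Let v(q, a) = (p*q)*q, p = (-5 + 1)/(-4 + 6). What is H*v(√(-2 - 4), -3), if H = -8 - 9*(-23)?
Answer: 2388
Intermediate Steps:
p = -2 (p = -4/2 = -4*½ = -2)
H = 199 (H = -8 + 207 = 199)
v(q, a) = -2*q² (v(q, a) = (-2*q)*q = -2*q²)
H*v(√(-2 - 4), -3) = 199*(-2*(√(-2 - 4))²) = 199*(-2*(√(-6))²) = 199*(-2*(I*√6)²) = 199*(-2*(-6)) = 199*12 = 2388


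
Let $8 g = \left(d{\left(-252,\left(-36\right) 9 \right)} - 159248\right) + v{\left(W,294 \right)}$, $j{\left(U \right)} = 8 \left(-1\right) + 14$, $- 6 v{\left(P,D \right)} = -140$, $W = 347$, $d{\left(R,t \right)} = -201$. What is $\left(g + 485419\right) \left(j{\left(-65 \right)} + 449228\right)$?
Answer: $\frac{2509371483643}{12} \approx 2.0911 \cdot 10^{11}$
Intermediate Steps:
$v{\left(P,D \right)} = \frac{70}{3}$ ($v{\left(P,D \right)} = \left(- \frac{1}{6}\right) \left(-140\right) = \frac{70}{3}$)
$j{\left(U \right)} = 6$ ($j{\left(U \right)} = -8 + 14 = 6$)
$g = - \frac{478277}{24}$ ($g = \frac{\left(-201 - 159248\right) + \frac{70}{3}}{8} = \frac{-159449 + \frac{70}{3}}{8} = \frac{1}{8} \left(- \frac{478277}{3}\right) = - \frac{478277}{24} \approx -19928.0$)
$\left(g + 485419\right) \left(j{\left(-65 \right)} + 449228\right) = \left(- \frac{478277}{24} + 485419\right) \left(6 + 449228\right) = \frac{11171779}{24} \cdot 449234 = \frac{2509371483643}{12}$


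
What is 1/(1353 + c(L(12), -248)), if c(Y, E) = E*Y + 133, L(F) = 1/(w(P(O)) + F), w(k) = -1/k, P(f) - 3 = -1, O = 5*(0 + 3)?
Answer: 23/33682 ≈ 0.00068286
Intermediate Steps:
O = 15 (O = 5*3 = 15)
P(f) = 2 (P(f) = 3 - 1 = 2)
L(F) = 1/(-½ + F) (L(F) = 1/(-1/2 + F) = 1/(-1*½ + F) = 1/(-½ + F))
c(Y, E) = 133 + E*Y
1/(1353 + c(L(12), -248)) = 1/(1353 + (133 - 496/(-1 + 2*12))) = 1/(1353 + (133 - 496/(-1 + 24))) = 1/(1353 + (133 - 496/23)) = 1/(1353 + 2563/23) = 1/(33682/23) = 23/33682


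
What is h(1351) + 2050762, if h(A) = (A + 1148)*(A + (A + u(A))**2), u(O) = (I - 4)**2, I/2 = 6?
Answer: 5008987186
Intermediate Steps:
I = 12 (I = 2*6 = 12)
u(O) = 64 (u(O) = (12 - 4)**2 = 8**2 = 64)
h(A) = (1148 + A)*(A + (64 + A)**2) (h(A) = (A + 1148)*(A + (A + 64)**2) = (1148 + A)*(A + (64 + A)**2))
h(1351) + 2050762 = (4702208 + 1351**3 + 1277*1351**2 + 152188*1351) + 2050762 = (4702208 + 2465846551 + 1277*1825201 + 205605988) + 2050762 = (4702208 + 2465846551 + 2330781677 + 205605988) + 2050762 = 5006936424 + 2050762 = 5008987186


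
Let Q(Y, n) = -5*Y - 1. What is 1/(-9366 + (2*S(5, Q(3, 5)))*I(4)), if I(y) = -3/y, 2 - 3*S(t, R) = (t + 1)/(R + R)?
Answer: -32/299747 ≈ -0.00010676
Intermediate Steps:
Q(Y, n) = -1 - 5*Y
S(t, R) = ⅔ - (1 + t)/(6*R) (S(t, R) = ⅔ - (t + 1)/(3*(R + R)) = ⅔ - (1 + t)/(3*(2*R)) = ⅔ - (1 + t)*1/(2*R)/3 = ⅔ - (1 + t)/(6*R))
1/(-9366 + (2*S(5, Q(3, 5)))*I(4)) = 1/(-9366 + (2*((-1 - 1*5 + 4*(-1 - 5*3))/(6*(-1 - 5*3))))*(-3/4)) = 1/(-9366 + (2*((-1 - 5 + 4*(-1 - 15))/(6*(-1 - 15))))*(-3*¼)) = 1/(-9366 + (2*((⅙)*(-1 - 5 + 4*(-16))/(-16)))*(-¾)) = 1/(-9366 + (2*((⅙)*(-1/16)*(-1 - 5 - 64)))*(-¾)) = 1/(-9366 + (2*((⅙)*(-1/16)*(-70)))*(-¾)) = 1/(-9366 + (2*(35/48))*(-¾)) = 1/(-9366 + (35/24)*(-¾)) = 1/(-9366 - 35/32) = 1/(-299747/32) = -32/299747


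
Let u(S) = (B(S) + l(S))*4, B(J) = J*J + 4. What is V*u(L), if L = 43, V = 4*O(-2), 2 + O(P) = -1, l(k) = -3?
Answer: -88800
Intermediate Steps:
O(P) = -3 (O(P) = -2 - 1 = -3)
B(J) = 4 + J**2 (B(J) = J**2 + 4 = 4 + J**2)
V = -12 (V = 4*(-3) = -12)
u(S) = 4 + 4*S**2 (u(S) = ((4 + S**2) - 3)*4 = (1 + S**2)*4 = 4 + 4*S**2)
V*u(L) = -12*(4 + 4*43**2) = -12*(4 + 4*1849) = -12*(4 + 7396) = -12*7400 = -88800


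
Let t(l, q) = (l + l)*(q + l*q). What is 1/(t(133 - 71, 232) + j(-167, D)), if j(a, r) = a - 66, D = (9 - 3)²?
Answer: 1/1812151 ≈ 5.5183e-7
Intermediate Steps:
D = 36 (D = 6² = 36)
j(a, r) = -66 + a
t(l, q) = 2*l*(q + l*q) (t(l, q) = (2*l)*(q + l*q) = 2*l*(q + l*q))
1/(t(133 - 71, 232) + j(-167, D)) = 1/(2*(133 - 71)*232*(1 + (133 - 71)) + (-66 - 167)) = 1/(2*62*232*(1 + 62) - 233) = 1/(2*62*232*63 - 233) = 1/(1812384 - 233) = 1/1812151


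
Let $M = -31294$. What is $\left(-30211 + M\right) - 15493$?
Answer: $-76998$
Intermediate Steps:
$\left(-30211 + M\right) - 15493 = \left(-30211 - 31294\right) - 15493 = -61505 - 15493 = -76998$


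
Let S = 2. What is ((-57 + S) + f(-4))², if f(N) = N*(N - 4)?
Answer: 529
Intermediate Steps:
f(N) = N*(-4 + N)
((-57 + S) + f(-4))² = ((-57 + 2) - 4*(-4 - 4))² = (-55 - 4*(-8))² = (-55 + 32)² = (-23)² = 529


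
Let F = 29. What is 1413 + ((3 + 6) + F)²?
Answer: 2857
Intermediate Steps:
1413 + ((3 + 6) + F)² = 1413 + ((3 + 6) + 29)² = 1413 + (9 + 29)² = 1413 + 38² = 1413 + 1444 = 2857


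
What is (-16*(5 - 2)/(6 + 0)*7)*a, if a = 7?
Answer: -392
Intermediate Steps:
(-16*(5 - 2)/(6 + 0)*7)*a = -16*(5 - 2)/(6 + 0)*7*7 = -16*3/6*7*7 = -16*3*(⅙)*7*7 = -8*7*7 = -16*7/2*7 = -56*7 = -392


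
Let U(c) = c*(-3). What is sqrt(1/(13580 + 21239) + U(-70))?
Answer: sqrt(254596214629)/34819 ≈ 14.491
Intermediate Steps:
U(c) = -3*c
sqrt(1/(13580 + 21239) + U(-70)) = sqrt(1/(13580 + 21239) - 3*(-70)) = sqrt(1/34819 + 210) = sqrt(7311991/34819) = sqrt(254596214629)/34819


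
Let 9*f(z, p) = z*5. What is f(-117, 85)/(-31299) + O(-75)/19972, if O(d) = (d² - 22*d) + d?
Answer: 56662745/156275907 ≈ 0.36258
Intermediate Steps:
O(d) = d² - 21*d
f(z, p) = 5*z/9 (f(z, p) = (z*5)/9 = (5*z)/9 = 5*z/9)
f(-117, 85)/(-31299) + O(-75)/19972 = ((5/9)*(-117))/(-31299) - 75*(-21 - 75)/19972 = -65*(-1/31299) - 75*(-96)*(1/19972) = 65/31299 + 7200*(1/19972) = 65/31299 + 1800/4993 = 56662745/156275907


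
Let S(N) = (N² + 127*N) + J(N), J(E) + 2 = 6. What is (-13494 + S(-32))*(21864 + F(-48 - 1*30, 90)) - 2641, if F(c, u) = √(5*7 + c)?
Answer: -361414561 - 16530*I*√43 ≈ -3.6141e+8 - 1.0839e+5*I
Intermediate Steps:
J(E) = 4 (J(E) = -2 + 6 = 4)
S(N) = 4 + N² + 127*N (S(N) = (N² + 127*N) + 4 = 4 + N² + 127*N)
F(c, u) = √(35 + c)
(-13494 + S(-32))*(21864 + F(-48 - 1*30, 90)) - 2641 = (-13494 + (4 + (-32)² + 127*(-32)))*(21864 + √(35 + (-48 - 1*30))) - 2641 = (-13494 + (4 + 1024 - 4064))*(21864 + √(35 + (-48 - 30))) - 2641 = (-13494 - 3036)*(21864 + √(35 - 78)) - 2641 = -16530*(21864 + √(-43)) - 2641 = -16530*(21864 + I*√43) - 2641 = (-361411920 - 16530*I*√43) - 2641 = -361414561 - 16530*I*√43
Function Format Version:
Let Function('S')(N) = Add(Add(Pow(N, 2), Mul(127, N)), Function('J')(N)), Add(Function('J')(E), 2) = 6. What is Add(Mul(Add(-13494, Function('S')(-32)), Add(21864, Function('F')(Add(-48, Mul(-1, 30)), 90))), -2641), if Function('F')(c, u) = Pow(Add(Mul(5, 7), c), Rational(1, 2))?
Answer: Add(-361414561, Mul(-16530, I, Pow(43, Rational(1, 2)))) ≈ Add(-3.6141e+8, Mul(-1.0839e+5, I))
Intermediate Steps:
Function('J')(E) = 4 (Function('J')(E) = Add(-2, 6) = 4)
Function('S')(N) = Add(4, Pow(N, 2), Mul(127, N)) (Function('S')(N) = Add(Add(Pow(N, 2), Mul(127, N)), 4) = Add(4, Pow(N, 2), Mul(127, N)))
Function('F')(c, u) = Pow(Add(35, c), Rational(1, 2))
Add(Mul(Add(-13494, Function('S')(-32)), Add(21864, Function('F')(Add(-48, Mul(-1, 30)), 90))), -2641) = Add(Mul(Add(-13494, Add(4, Pow(-32, 2), Mul(127, -32))), Add(21864, Pow(Add(35, Add(-48, Mul(-1, 30))), Rational(1, 2)))), -2641) = Add(Mul(Add(-13494, Add(4, 1024, -4064)), Add(21864, Pow(Add(35, Add(-48, -30)), Rational(1, 2)))), -2641) = Add(Mul(Add(-13494, -3036), Add(21864, Pow(Add(35, -78), Rational(1, 2)))), -2641) = Add(Mul(-16530, Add(21864, Pow(-43, Rational(1, 2)))), -2641) = Add(Mul(-16530, Add(21864, Mul(I, Pow(43, Rational(1, 2))))), -2641) = Add(Add(-361411920, Mul(-16530, I, Pow(43, Rational(1, 2)))), -2641) = Add(-361414561, Mul(-16530, I, Pow(43, Rational(1, 2))))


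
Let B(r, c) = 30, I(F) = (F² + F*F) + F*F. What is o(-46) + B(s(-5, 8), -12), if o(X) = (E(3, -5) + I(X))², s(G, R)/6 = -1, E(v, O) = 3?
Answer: 40335231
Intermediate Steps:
I(F) = 3*F² (I(F) = (F² + F²) + F² = 2*F² + F² = 3*F²)
s(G, R) = -6 (s(G, R) = 6*(-1) = -6)
o(X) = (3 + 3*X²)²
o(-46) + B(s(-5, 8), -12) = 9*(1 + (-46)²)² + 30 = 9*(1 + 2116)² + 30 = 9*2117² + 30 = 9*4481689 + 30 = 40335201 + 30 = 40335231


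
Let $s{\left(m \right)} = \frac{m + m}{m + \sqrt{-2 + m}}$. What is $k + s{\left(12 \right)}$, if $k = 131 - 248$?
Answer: $- \frac{7695}{67} - \frac{12 \sqrt{10}}{67} \approx -115.42$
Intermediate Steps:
$k = -117$
$s{\left(m \right)} = \frac{2 m}{m + \sqrt{-2 + m}}$
$k + s{\left(12 \right)} = -117 + 2 \cdot 12 \frac{1}{12 + \sqrt{-2 + 12}} = -117 + 2 \cdot 12 \frac{1}{12 + \sqrt{10}} = -117 + \frac{24}{12 + \sqrt{10}}$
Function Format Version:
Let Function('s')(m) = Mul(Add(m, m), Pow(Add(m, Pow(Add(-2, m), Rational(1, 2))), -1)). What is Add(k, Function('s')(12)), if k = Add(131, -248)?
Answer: Add(Rational(-7695, 67), Mul(Rational(-12, 67), Pow(10, Rational(1, 2)))) ≈ -115.42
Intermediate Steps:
k = -117
Function('s')(m) = Mul(2, m, Pow(Add(m, Pow(Add(-2, m), Rational(1, 2))), -1)) (Function('s')(m) = Mul(Mul(2, m), Pow(Add(m, Pow(Add(-2, m), Rational(1, 2))), -1)) = Mul(2, m, Pow(Add(m, Pow(Add(-2, m), Rational(1, 2))), -1)))
Add(k, Function('s')(12)) = Add(-117, Mul(2, 12, Pow(Add(12, Pow(Add(-2, 12), Rational(1, 2))), -1))) = Add(-117, Mul(2, 12, Pow(Add(12, Pow(10, Rational(1, 2))), -1))) = Add(-117, Mul(24, Pow(Add(12, Pow(10, Rational(1, 2))), -1)))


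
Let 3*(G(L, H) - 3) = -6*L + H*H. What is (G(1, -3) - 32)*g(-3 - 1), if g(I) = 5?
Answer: -140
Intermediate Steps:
G(L, H) = 3 - 2*L + H**2/3 (G(L, H) = 3 + (-6*L + H*H)/3 = 3 + (-6*L + H**2)/3 = 3 + (H**2 - 6*L)/3 = 3 + (-2*L + H**2/3) = 3 - 2*L + H**2/3)
(G(1, -3) - 32)*g(-3 - 1) = ((3 - 2*1 + (1/3)*(-3)**2) - 32)*5 = ((3 - 2 + (1/3)*9) - 32)*5 = ((3 - 2 + 3) - 32)*5 = (4 - 32)*5 = -28*5 = -140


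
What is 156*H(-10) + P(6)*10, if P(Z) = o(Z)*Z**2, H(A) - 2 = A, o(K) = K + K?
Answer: 3072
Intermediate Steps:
o(K) = 2*K
H(A) = 2 + A
P(Z) = 2*Z**3 (P(Z) = (2*Z)*Z**2 = 2*Z**3)
156*H(-10) + P(6)*10 = 156*(2 - 10) + (2*6**3)*10 = 156*(-8) + (2*216)*10 = -1248 + 432*10 = -1248 + 4320 = 3072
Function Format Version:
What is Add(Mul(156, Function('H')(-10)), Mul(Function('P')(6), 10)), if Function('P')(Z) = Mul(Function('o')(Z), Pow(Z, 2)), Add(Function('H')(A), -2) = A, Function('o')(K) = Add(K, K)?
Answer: 3072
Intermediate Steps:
Function('o')(K) = Mul(2, K)
Function('H')(A) = Add(2, A)
Function('P')(Z) = Mul(2, Pow(Z, 3)) (Function('P')(Z) = Mul(Mul(2, Z), Pow(Z, 2)) = Mul(2, Pow(Z, 3)))
Add(Mul(156, Function('H')(-10)), Mul(Function('P')(6), 10)) = Add(Mul(156, Add(2, -10)), Mul(Mul(2, Pow(6, 3)), 10)) = Add(Mul(156, -8), Mul(Mul(2, 216), 10)) = Add(-1248, Mul(432, 10)) = Add(-1248, 4320) = 3072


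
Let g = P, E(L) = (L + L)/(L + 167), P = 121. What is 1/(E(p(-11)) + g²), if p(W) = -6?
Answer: 161/2357189 ≈ 6.8302e-5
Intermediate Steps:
E(L) = 2*L/(167 + L) (E(L) = (2*L)/(167 + L) = 2*L/(167 + L))
g = 121
1/(E(p(-11)) + g²) = 1/(2*(-6)/(167 - 6) + 121²) = 1/(2*(-6)/161 + 14641) = 1/(2*(-6)*(1/161) + 14641) = 1/(-12/161 + 14641) = 1/(2357189/161) = 161/2357189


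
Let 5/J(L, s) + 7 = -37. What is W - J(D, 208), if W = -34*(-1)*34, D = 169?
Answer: 50869/44 ≈ 1156.1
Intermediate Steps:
J(L, s) = -5/44 (J(L, s) = 5/(-7 - 37) = 5/(-44) = 5*(-1/44) = -5/44)
W = 1156 (W = 34*34 = 1156)
W - J(D, 208) = 1156 - 1*(-5/44) = 1156 + 5/44 = 50869/44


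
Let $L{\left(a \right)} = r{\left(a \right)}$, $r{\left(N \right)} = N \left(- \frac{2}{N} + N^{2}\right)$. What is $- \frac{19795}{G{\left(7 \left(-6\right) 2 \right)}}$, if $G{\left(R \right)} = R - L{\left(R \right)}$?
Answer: $- \frac{19795}{592622} \approx -0.033402$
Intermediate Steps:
$r{\left(N \right)} = N \left(N^{2} - \frac{2}{N}\right)$
$L{\left(a \right)} = -2 + a^{3}$
$G{\left(R \right)} = 2 + R - R^{3}$ ($G{\left(R \right)} = R - \left(-2 + R^{3}\right) = 2 + R - R^{3}$)
$- \frac{19795}{G{\left(7 \left(-6\right) 2 \right)}} = - \frac{19795}{2 + 7 \left(-6\right) 2 - \left(7 \left(-6\right) 2\right)^{3}} = - \frac{19795}{2 - 84 - \left(\left(-42\right) 2\right)^{3}} = - \frac{19795}{2 - 84 - \left(-84\right)^{3}} = - \frac{19795}{2 - 84 - -592704} = - \frac{19795}{2 - 84 + 592704} = - \frac{19795}{592622}$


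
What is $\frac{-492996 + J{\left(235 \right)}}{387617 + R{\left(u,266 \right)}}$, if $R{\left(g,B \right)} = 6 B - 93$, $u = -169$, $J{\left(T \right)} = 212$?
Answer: $- \frac{1621}{1280} \approx -1.2664$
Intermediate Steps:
$R{\left(g,B \right)} = -93 + 6 B$ ($R{\left(g,B \right)} = 6 B - 93 = -93 + 6 B$)
$\frac{-492996 + J{\left(235 \right)}}{387617 + R{\left(u,266 \right)}} = \frac{-492996 + 212}{387617 + \left(-93 + 6 \cdot 266\right)} = - \frac{492784}{387617 + \left(-93 + 1596\right)} = - \frac{492784}{387617 + 1503} = - \frac{492784}{389120} = \left(-492784\right) \frac{1}{389120} = - \frac{1621}{1280}$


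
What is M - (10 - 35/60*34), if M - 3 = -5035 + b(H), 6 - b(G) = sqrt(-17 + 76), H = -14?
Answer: -30097/6 - sqrt(59) ≈ -5023.8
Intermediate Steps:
b(G) = 6 - sqrt(59) (b(G) = 6 - sqrt(-17 + 76) = 6 - sqrt(59))
M = -5026 - sqrt(59) (M = 3 + (-5035 + (6 - sqrt(59))) = 3 + (-5029 - sqrt(59)) = -5026 - sqrt(59) ≈ -5033.7)
M - (10 - 35/60*34) = (-5026 - sqrt(59)) - (10 - 35/60*34) = (-5026 - sqrt(59)) - (10 - 35*1/60*34) = (-5026 - sqrt(59)) - (10 - 7/12*34) = (-5026 - sqrt(59)) - (10 - 119/6) = (-5026 - sqrt(59)) - 1*(-59/6) = (-5026 - sqrt(59)) + 59/6 = -30097/6 - sqrt(59)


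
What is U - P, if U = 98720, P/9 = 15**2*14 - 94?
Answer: 71216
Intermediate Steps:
P = 27504 (P = 9*(15**2*14 - 94) = 9*(225*14 - 94) = 9*(3150 - 94) = 9*3056 = 27504)
U - P = 98720 - 1*27504 = 98720 - 27504 = 71216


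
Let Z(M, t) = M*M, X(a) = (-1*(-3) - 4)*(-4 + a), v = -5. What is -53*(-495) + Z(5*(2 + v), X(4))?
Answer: 26460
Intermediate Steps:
X(a) = 4 - a (X(a) = (3 - 4)*(-4 + a) = -(-4 + a) = 4 - a)
Z(M, t) = M²
-53*(-495) + Z(5*(2 + v), X(4)) = -53*(-495) + (5*(2 - 5))² = 26235 + (5*(-3))² = 26235 + (-15)² = 26235 + 225 = 26460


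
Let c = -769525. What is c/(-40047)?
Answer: 769525/40047 ≈ 19.216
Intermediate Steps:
c/(-40047) = -769525/(-40047) = -769525*(-1/40047) = 769525/40047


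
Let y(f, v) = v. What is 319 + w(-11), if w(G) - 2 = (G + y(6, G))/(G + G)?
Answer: 322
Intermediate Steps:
w(G) = 3 (w(G) = 2 + (G + G)/(G + G) = 2 + (2*G)/((2*G)) = 2 + (2*G)*(1/(2*G)) = 2 + 1 = 3)
319 + w(-11) = 319 + 3 = 322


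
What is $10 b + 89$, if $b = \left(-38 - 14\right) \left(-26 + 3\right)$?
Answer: $12049$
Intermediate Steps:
$b = 1196$ ($b = \left(-52\right) \left(-23\right) = 1196$)
$10 b + 89 = 10 \cdot 1196 + 89 = 11960 + 89 = 12049$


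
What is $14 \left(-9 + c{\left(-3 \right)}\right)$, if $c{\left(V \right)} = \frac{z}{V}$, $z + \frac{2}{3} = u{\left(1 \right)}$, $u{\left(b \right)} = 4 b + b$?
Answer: $- \frac{1316}{9} \approx -146.22$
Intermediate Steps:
$u{\left(b \right)} = 5 b$
$z = \frac{13}{3}$ ($z = - \frac{2}{3} + 5 \cdot 1 = - \frac{2}{3} + 5 = \frac{13}{3} \approx 4.3333$)
$c{\left(V \right)} = \frac{13}{3 V}$
$14 \left(-9 + c{\left(-3 \right)}\right) = 14 \left(-9 + \frac{13}{3 \left(-3\right)}\right) = 14 \left(-9 + \frac{13}{3} \left(- \frac{1}{3}\right)\right) = 14 \left(-9 - \frac{13}{9}\right) = 14 \left(- \frac{94}{9}\right) = - \frac{1316}{9}$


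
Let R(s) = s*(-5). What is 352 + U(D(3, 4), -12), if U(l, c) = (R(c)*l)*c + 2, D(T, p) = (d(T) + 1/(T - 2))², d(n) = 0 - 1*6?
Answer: -17646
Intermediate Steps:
d(n) = -6 (d(n) = 0 - 6 = -6)
R(s) = -5*s
D(T, p) = (-6 + 1/(-2 + T))² (D(T, p) = (-6 + 1/(T - 2))² = (-6 + 1/(-2 + T))²)
U(l, c) = 2 - 5*l*c² (U(l, c) = ((-5*c)*l)*c + 2 = (-5*c*l)*c + 2 = -5*l*c² + 2 = 2 - 5*l*c²)
352 + U(D(3, 4), -12) = 352 + (2 - 5*(13 - 6*3)²/(-2 + 3)²*(-12)²) = 352 + (2 - 5*(13 - 18)²/1²*144) = 352 + (2 - 5*1*(-5)²*144) = 352 + (2 - 5*1*25*144) = 352 + (2 - 5*25*144) = 352 + (2 - 18000) = 352 - 17998 = -17646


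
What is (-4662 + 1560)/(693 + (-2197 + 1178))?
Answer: 1551/163 ≈ 9.5153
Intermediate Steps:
(-4662 + 1560)/(693 + (-2197 + 1178)) = -3102/(693 - 1019) = -3102/(-326) = -3102*(-1/326) = 1551/163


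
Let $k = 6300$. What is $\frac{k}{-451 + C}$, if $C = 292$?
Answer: $- \frac{2100}{53} \approx -39.623$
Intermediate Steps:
$\frac{k}{-451 + C} = \frac{6300}{-451 + 292} = \frac{6300}{-159} = 6300 \left(- \frac{1}{159}\right) = - \frac{2100}{53}$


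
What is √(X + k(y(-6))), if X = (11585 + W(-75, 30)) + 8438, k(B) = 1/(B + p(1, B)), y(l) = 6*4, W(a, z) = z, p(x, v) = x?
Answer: √501326/5 ≈ 141.61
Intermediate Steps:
y(l) = 24
k(B) = 1/(1 + B) (k(B) = 1/(B + 1) = 1/(1 + B))
X = 20053 (X = (11585 + 30) + 8438 = 11615 + 8438 = 20053)
√(X + k(y(-6))) = √(20053 + 1/(1 + 24)) = √(20053 + 1/25) = √(501326/25) = √501326/5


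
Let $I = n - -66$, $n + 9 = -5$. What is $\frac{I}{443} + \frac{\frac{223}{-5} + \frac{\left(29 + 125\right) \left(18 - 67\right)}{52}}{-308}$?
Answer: $\frac{13007789}{17737720} \approx 0.73334$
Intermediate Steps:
$n = -14$ ($n = -9 - 5 = -14$)
$I = 52$ ($I = -14 - -66 = -14 + 66 = 52$)
$\frac{I}{443} + \frac{\frac{223}{-5} + \frac{\left(29 + 125\right) \left(18 - 67\right)}{52}}{-308} = \frac{52}{443} + \frac{\frac{223}{-5} + \frac{\left(29 + 125\right) \left(18 - 67\right)}{52}}{-308} = 52 \cdot \frac{1}{443} + \left(223 \left(- \frac{1}{5}\right) + 154 \left(-49\right) \frac{1}{52}\right) \left(- \frac{1}{308}\right) = \frac{52}{443} + \left(- \frac{223}{5} - \frac{3773}{26}\right) \left(- \frac{1}{308}\right) = \frac{52}{443} - - \frac{24663}{40040} = \frac{52}{443} + \frac{24663}{40040} = \frac{13007789}{17737720}$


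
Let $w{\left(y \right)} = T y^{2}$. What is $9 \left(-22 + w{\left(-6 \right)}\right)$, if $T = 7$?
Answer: $2070$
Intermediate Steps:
$w{\left(y \right)} = 7 y^{2}$
$9 \left(-22 + w{\left(-6 \right)}\right) = 9 \left(-22 + 7 \left(-6\right)^{2}\right) = 9 \left(-22 + 7 \cdot 36\right) = 9 \left(-22 + 252\right) = 9 \cdot 230 = 2070$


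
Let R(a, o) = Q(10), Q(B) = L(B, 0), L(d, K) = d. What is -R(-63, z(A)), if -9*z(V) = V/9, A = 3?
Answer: -10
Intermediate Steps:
z(V) = -V/81 (z(V) = -V/(9*9) = -V/81)
Q(B) = B
R(a, o) = 10
-R(-63, z(A)) = -1*10 = -10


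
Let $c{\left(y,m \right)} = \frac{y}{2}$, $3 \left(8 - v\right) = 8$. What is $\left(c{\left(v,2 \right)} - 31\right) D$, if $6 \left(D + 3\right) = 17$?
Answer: $\frac{85}{18} \approx 4.7222$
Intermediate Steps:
$v = \frac{16}{3}$ ($v = 8 - \frac{8}{3} = \frac{16}{3} \approx 5.3333$)
$D = - \frac{1}{6}$ ($D = -3 + \frac{1}{6} \cdot 17 = -3 + \frac{17}{6} = - \frac{1}{6} \approx -0.16667$)
$c{\left(y,m \right)} = \frac{y}{2}$ ($c{\left(y,m \right)} = y \frac{1}{2} = \frac{y}{2}$)
$\left(c{\left(v,2 \right)} - 31\right) D = \left(\frac{1}{2} \cdot \frac{16}{3} - 31\right) \left(- \frac{1}{6}\right) = \left(\frac{8}{3} - 31\right) \left(- \frac{1}{6}\right) = \left(- \frac{85}{3}\right) \left(- \frac{1}{6}\right) = \frac{85}{18}$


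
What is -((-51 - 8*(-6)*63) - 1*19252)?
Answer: 16279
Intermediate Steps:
-((-51 - 8*(-6)*63) - 1*19252) = -((-51 + 48*63) - 19252) = -((-51 + 3024) - 19252) = -(2973 - 19252) = -1*(-16279) = 16279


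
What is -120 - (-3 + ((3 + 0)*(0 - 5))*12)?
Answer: 63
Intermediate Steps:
-120 - (-3 + ((3 + 0)*(0 - 5))*12) = -120 - (-3 + (3*(-5))*12) = -120 - (-3 - 15*12) = -120 - (-3 - 180) = -120 - 1*(-183) = -120 + 183 = 63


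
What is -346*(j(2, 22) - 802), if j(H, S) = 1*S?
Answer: 269880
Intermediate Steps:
j(H, S) = S
-346*(j(2, 22) - 802) = -346*(22 - 802) = -346*(-780) = 269880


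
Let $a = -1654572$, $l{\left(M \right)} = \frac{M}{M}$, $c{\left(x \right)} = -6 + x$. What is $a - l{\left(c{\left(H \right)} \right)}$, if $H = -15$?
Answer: $-1654573$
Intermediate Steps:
$l{\left(M \right)} = 1$
$a - l{\left(c{\left(H \right)} \right)} = -1654572 - 1 = -1654573$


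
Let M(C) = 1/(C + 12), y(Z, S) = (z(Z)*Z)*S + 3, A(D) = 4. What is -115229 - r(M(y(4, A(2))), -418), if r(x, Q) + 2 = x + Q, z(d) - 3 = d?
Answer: -14580744/127 ≈ -1.1481e+5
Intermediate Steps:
z(d) = 3 + d
y(Z, S) = 3 + S*Z*(3 + Z) (y(Z, S) = ((3 + Z)*Z)*S + 3 = (Z*(3 + Z))*S + 3 = S*Z*(3 + Z) + 3 = 3 + S*Z*(3 + Z))
M(C) = 1/(12 + C)
r(x, Q) = -2 + Q + x (r(x, Q) = -2 + (x + Q) = -2 + (Q + x) = -2 + Q + x)
-115229 - r(M(y(4, A(2))), -418) = -115229 - (-2 - 418 + 1/(12 + (3 + 4*4*(3 + 4)))) = -115229 - (-2 - 418 + 1/(12 + (3 + 4*4*7))) = -115229 - (-2 - 418 + 1/(12 + (3 + 112))) = -115229 - (-2 - 418 + 1/(12 + 115)) = -115229 - (-2 - 418 + 1/127) = -115229 - 1*(-53339/127) = -115229 + 53339/127 = -14580744/127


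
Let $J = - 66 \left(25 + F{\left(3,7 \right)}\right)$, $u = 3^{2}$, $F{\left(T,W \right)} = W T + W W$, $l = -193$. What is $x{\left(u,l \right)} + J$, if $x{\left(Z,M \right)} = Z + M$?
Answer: $-6454$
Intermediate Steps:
$F{\left(T,W \right)} = W^{2} + T W$ ($F{\left(T,W \right)} = T W + W^{2} = W^{2} + T W$)
$u = 9$
$x{\left(Z,M \right)} = M + Z$
$J = -6270$ ($J = - 66 \left(25 + 7 \left(3 + 7\right)\right) = - 66 \left(25 + 7 \cdot 10\right) = - 66 \left(25 + 70\right) = \left(-66\right) 95 = -6270$)
$x{\left(u,l \right)} + J = \left(-193 + 9\right) - 6270 = -184 - 6270 = -6454$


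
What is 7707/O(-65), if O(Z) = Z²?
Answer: 7707/4225 ≈ 1.8241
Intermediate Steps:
7707/O(-65) = 7707/((-65)²) = 7707/4225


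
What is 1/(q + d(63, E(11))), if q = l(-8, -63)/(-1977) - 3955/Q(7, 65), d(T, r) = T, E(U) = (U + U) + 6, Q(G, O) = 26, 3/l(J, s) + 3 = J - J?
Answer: -51402/4580683 ≈ -0.011221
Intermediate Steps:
l(J, s) = -1 (l(J, s) = 3/(-3 + (J - J)) = 3/(-3 + 0) = 3/(-3) = 3*(-⅓) = -1)
E(U) = 6 + 2*U (E(U) = 2*U + 6 = 6 + 2*U)
q = -7819009/51402 (q = -1/(-1977) - 3955/26 = -1*(-1/1977) - 3955*1/26 = 1/1977 - 3955/26 = -7819009/51402 ≈ -152.11)
1/(q + d(63, E(11))) = 1/(-7819009/51402 + 63) = 1/(-4580683/51402) = -51402/4580683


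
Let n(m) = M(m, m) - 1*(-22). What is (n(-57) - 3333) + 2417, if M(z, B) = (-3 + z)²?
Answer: 2706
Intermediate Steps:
n(m) = 22 + (-3 + m)² (n(m) = (-3 + m)² - 1*(-22) = (-3 + m)² + 22 = 22 + (-3 + m)²)
(n(-57) - 3333) + 2417 = ((22 + (-3 - 57)²) - 3333) + 2417 = ((22 + (-60)²) - 3333) + 2417 = ((22 + 3600) - 3333) + 2417 = (3622 - 3333) + 2417 = 289 + 2417 = 2706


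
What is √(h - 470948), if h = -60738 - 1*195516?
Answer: I*√727202 ≈ 852.76*I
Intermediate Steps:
h = -256254 (h = -60738 - 195516 = -256254)
√(h - 470948) = √(-256254 - 470948) = √(-727202) = I*√727202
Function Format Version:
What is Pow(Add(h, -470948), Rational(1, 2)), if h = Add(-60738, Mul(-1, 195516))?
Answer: Mul(I, Pow(727202, Rational(1, 2))) ≈ Mul(852.76, I)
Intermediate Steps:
h = -256254 (h = Add(-60738, -195516) = -256254)
Pow(Add(h, -470948), Rational(1, 2)) = Pow(Add(-256254, -470948), Rational(1, 2)) = Pow(-727202, Rational(1, 2)) = Mul(I, Pow(727202, Rational(1, 2)))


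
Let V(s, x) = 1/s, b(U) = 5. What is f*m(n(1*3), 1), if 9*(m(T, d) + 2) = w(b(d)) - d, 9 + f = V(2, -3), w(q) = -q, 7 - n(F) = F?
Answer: 68/3 ≈ 22.667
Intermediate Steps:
n(F) = 7 - F
f = -17/2 (f = -9 + 1/2 = -17/2 ≈ -8.5000)
m(T, d) = -23/9 - d/9 (m(T, d) = -2 + (-1*5 - d)/9 = -2 + (-5 - d)/9 = -2 + (-5/9 - d/9) = -23/9 - d/9)
f*m(n(1*3), 1) = -17*(-23/9 - 1/9*1)/2 = -17*(-23/9 - 1/9)/2 = -17/2*(-8/3) = 68/3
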